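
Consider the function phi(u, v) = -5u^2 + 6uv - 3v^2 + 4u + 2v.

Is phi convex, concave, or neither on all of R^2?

concave

phi is quadratic, so its Hessian is the constant matrix H = [[-10, 6], [6, -6]].
det(H) = 24, tr(H) = -16.
det(H) > 0 and tr(H) < 0, so H is negative definite everywhere: concave.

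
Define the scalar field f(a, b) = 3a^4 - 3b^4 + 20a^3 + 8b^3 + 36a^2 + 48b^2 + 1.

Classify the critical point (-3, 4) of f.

saddle point

The mixed partial ∂²f/∂a∂b is 0, so the Hessian at any point is diag(f_aa, f_bb) = diag(12(3a^2 + 10a + 6), 12(-3b^2 + 4b + 8)).
At (-3, 4): H = diag(36, -288).
The eigenvalues have opposite signs, so H is indefinite: a saddle point.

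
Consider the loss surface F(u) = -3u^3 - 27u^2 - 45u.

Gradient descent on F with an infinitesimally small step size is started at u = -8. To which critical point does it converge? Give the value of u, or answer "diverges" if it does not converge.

F'(u) = -9(u + 1)(u + 5), so F'(-8) = -189.
Gradient descent moves in the -F' direction, i.e. u is increasing.
The nearest critical point in that direction is u = -5, where F'' = 36 > 0 (a local minimum). The iterate converges there.

-5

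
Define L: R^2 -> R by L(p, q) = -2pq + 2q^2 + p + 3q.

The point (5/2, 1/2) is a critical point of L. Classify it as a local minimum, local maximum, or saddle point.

The Hessian of L is constant: H = [[0, -2], [-2, 4]].
det(H) = 0·4 − (-2)² = -4.
Since det(H) < 0, H is indefinite and the critical point is a saddle point.

saddle point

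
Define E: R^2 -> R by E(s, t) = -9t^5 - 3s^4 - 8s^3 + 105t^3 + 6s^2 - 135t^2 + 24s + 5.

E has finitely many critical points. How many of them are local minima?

2

E separates as a function of s plus a function of t, so ∇E=0 decouples.
∂E/∂s = -12(s - 1)(s + 1)(s + 2) = 0 at s ∈ {-2, -1, 1}; ∂E/∂t = -45t(t - 2)(t - 1)(t + 3) = 0 at t ∈ {-3, 0, 1, 2}.
The Hessian is diagonal: diag(E_ss, E_tt). Second derivatives: E_ss(-2)=-36, E_ss(-1)=24, E_ss(1)=-72; E_tt(-3)=2700, E_tt(0)=-270, E_tt(1)=180, E_tt(2)=-450.
Local minima occur where both diagonal entries positive: (-1, -3), (-1, 1). Count: 2.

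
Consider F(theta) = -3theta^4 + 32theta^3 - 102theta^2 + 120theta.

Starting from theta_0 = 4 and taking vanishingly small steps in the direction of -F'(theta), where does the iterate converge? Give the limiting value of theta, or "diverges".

F'(theta) = -12(theta - 5)(theta - 2)(theta - 1), so F'(4) = 72.
Gradient descent moves in the -F' direction, i.e. theta is decreasing.
The nearest critical point in that direction is theta = 2, where F'' = 36 > 0 (a local minimum). The iterate converges there.

2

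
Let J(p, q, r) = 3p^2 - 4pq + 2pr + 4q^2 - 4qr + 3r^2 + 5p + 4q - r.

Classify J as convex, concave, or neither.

J is quadratic, so its Hessian is the constant matrix H = [[6, -4, 2], [-4, 8, -4], [2, -4, 6]].
Leading principal minors: 6, 32, 128.
All positive ⇒ H ≻ 0 ⇒ convex.

convex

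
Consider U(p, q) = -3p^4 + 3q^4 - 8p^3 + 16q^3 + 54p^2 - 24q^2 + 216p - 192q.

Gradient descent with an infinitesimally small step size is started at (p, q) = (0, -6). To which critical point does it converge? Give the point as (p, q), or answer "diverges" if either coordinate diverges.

U is separable, so gradient descent decouples: p follows -∂U/∂p, q follows -∂U/∂q.
∂U/∂p = -12(p - 3)(p + 2)(p + 3); at p=0 this is 216, so p decreases.
∂U/∂q = 12(q - 2)(q + 2)(q + 4); at q=-6 this is -768, so q increases.
p converges to its nearest critical value -2 (a local min of the p-part); q converges to -4. The iterate converges to (-2, -4).

(-2, -4)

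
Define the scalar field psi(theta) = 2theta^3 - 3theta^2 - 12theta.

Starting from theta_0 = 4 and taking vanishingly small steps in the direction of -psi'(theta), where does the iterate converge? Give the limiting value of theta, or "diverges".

psi'(theta) = 6(theta - 2)(theta + 1), so psi'(4) = 60.
Gradient descent moves in the -psi' direction, i.e. theta is decreasing.
The nearest critical point in that direction is theta = 2, where psi'' = 18 > 0 (a local minimum). The iterate converges there.

2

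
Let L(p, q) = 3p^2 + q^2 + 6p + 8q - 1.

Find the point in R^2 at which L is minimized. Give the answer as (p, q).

(-1, -4)

L(p,q) separates as A(p) + B(q) − 1, so its minimum is min A + min B − 1.
A'(p) = 6p + 6 vanishes at p ∈ {-1}; B'(q) = 2q + 8 vanishes at q ∈ {-4}.
Local minima of A (where A''>0): A(-1)=-3. Local minima of B: B(-4)=-16.
So the global minimum of L is A(-1) + B(-4) − 1 = -3 − 16 − 1 = -20, attained at (-1, -4).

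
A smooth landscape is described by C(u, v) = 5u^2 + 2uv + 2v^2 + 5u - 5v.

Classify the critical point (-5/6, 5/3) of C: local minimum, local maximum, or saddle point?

The Hessian of C is constant: H = [[10, 2], [2, 4]].
det(H) = 10·4 − 2² = 36.
det(H) > 0 and tr(H) = 14 > 0, so H is positive definite and the point is a local minimum.

local minimum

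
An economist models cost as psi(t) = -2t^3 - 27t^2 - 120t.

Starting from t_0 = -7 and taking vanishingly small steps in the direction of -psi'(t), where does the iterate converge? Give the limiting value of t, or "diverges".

-5

psi'(t) = -6(t + 4)(t + 5), so psi'(-7) = -36.
Gradient descent moves in the -psi' direction, i.e. t is increasing.
The nearest critical point in that direction is t = -5, where psi'' = 6 > 0 (a local minimum). The iterate converges there.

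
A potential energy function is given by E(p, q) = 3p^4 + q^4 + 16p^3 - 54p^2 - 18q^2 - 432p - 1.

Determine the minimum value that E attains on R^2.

-1189

E(p,q) separates as A(p) + B(q) − 1, so its minimum is min A + min B − 1.
A'(p) = 12(p - 3)(p + 3)(p + 4) vanishes at p ∈ {-4, -3, 3}; B'(q) = 4q(q - 3)(q + 3) vanishes at q ∈ {-3, 0, 3}.
Local minima of A (where A''>0): A(-4)=608, A(3)=-1107. Local minima of B: B(-3)=-81, B(3)=-81.
So the global minimum of E is A(3) + B(-3) − 1 = -1107 − 81 − 1 = -1189, attained at (3, -3).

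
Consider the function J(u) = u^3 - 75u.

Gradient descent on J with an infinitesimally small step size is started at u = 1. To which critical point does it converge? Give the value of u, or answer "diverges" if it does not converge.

5

J'(u) = 3(u - 5)(u + 5), so J'(1) = -72.
Gradient descent moves in the -J' direction, i.e. u is increasing.
The nearest critical point in that direction is u = 5, where J'' = 30 > 0 (a local minimum). The iterate converges there.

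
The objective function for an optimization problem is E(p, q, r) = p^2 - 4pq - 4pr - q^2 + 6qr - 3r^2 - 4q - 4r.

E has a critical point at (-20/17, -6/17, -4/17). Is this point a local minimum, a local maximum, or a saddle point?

saddle point

The Hessian is constant: H = [[2, -4, -4], [-4, -2, 6], [-4, 6, -6]].
Leading principal minors: Δ₁ = 2, Δ₂ = -20, Δ₃ = 272.
The minors fit neither the all-positive nor the alternating-sign pattern, so H is indefinite: a saddle point.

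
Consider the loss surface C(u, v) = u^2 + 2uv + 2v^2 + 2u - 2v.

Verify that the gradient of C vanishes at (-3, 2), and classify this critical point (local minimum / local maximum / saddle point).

local minimum

∇C = (2u + 2v + 2, 2u + 4v - 2); substituting (-3, 2) gives ∇C = (0, 0), so (-3, 2) is indeed a critical point.
The Hessian of C is constant: H = [[2, 2], [2, 4]].
det(H) = 2·4 − 2² = 4.
det(H) > 0 and tr(H) = 6 > 0, so H is positive definite and the point is a local minimum.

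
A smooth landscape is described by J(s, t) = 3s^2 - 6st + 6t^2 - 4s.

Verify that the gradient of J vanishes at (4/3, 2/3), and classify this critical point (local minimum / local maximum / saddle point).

local minimum

∇J = (6s - 6t - 4, -6s + 12t); substituting (4/3, 2/3) gives ∇J = (0, 0), so (4/3, 2/3) is indeed a critical point.
The Hessian of J is constant: H = [[6, -6], [-6, 12]].
det(H) = 6·12 − (-6)² = 36.
det(H) > 0 and tr(H) = 18 > 0, so H is positive definite and the point is a local minimum.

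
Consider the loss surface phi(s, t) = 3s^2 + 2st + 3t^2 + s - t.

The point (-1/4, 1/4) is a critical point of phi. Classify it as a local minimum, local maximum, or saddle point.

local minimum

The Hessian of phi is constant: H = [[6, 2], [2, 6]].
det(H) = 6·6 − 2² = 32.
det(H) > 0 and tr(H) = 12 > 0, so H is positive definite and the point is a local minimum.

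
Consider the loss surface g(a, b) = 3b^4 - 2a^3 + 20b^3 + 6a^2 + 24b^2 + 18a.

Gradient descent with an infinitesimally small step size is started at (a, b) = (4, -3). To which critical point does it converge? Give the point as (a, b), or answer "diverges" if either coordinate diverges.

g is separable, so gradient descent decouples: a follows -∂g/∂a, b follows -∂g/∂b.
∂g/∂a = -6(a - 3)(a + 1); at a=4 this is -30, so a increases.
∂g/∂b = 12b(b + 1)(b + 4); at b=-3 this is 72, so b decreases.
The a-coordinate has no critical point in that direction and runs off to infinity.

diverges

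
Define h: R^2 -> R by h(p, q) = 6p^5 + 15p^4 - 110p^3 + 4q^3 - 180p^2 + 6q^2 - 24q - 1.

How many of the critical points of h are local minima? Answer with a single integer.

2

h separates as a function of p plus a function of q, so ∇h=0 decouples.
∂h/∂p = 30p(p - 3)(p + 1)(p + 4) = 0 at p ∈ {-4, -1, 0, 3}; ∂h/∂q = 12(q - 1)(q + 2) = 0 at q ∈ {-2, 1}.
The Hessian is diagonal: diag(h_pp, h_qq). Second derivatives: h_pp(-4)=-2520, h_pp(-1)=360, h_pp(0)=-360, h_pp(3)=2520; h_qq(-2)=-36, h_qq(1)=36.
Local minima occur where both diagonal entries positive: (-1, 1), (3, 1). Count: 2.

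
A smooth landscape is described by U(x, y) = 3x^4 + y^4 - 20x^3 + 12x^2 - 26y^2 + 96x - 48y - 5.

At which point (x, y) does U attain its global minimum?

(-1, 4)

U(x,y) separates as P(x) + Q(y) − 5, so its minimum is min P + min Q − 5.
P'(x) = 12(x - 4)(x - 2)(x + 1) vanishes at x ∈ {-1, 2, 4}; Q'(y) = 4(y - 4)(y + 1)(y + 3) vanishes at y ∈ {-3, -1, 4}.
Local minima of P (where P''>0): P(-1)=-61, P(4)=64. Local minima of Q: Q(-3)=-9, Q(4)=-352.
So the global minimum of U is P(-1) + Q(4) − 5 = -61 − 352 − 5 = -418, attained at (-1, 4).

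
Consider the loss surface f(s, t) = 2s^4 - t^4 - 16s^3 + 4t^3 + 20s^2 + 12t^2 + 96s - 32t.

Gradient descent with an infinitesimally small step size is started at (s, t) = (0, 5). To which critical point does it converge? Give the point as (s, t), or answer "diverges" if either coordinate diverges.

f is separable, so gradient descent decouples: s follows -∂f/∂s, t follows -∂f/∂t.
∂f/∂s = 8(s - 4)(s - 3)(s + 1); at s=0 this is 96, so s decreases.
∂f/∂t = -4(t - 4)(t - 1)(t + 2); at t=5 this is -112, so t increases.
The t-coordinate has no critical point in that direction and runs off to infinity.

diverges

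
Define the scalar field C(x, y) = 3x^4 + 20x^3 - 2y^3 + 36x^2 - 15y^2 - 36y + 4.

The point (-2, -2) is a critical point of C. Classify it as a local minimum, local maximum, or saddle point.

local maximum

The mixed partial ∂²C/∂x∂y is 0, so the Hessian at any point is diag(C_xx, C_yy) = diag(12(3x^2 + 10x + 6), -6(2y + 5)).
At (-2, -2): H = diag(-24, -6).
Both eigenvalues are negative, so H is negative definite: a local maximum.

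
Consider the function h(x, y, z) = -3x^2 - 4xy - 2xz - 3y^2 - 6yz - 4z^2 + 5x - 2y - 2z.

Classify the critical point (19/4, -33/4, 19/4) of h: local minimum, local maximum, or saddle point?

local maximum

The Hessian is constant: H = [[-6, -4, -2], [-4, -6, -6], [-2, -6, -8]].
Leading principal minors: Δ₁ = -6, Δ₂ = 20, Δ₃ = -16.
The minors alternate sign starting negative (−, +, −), so H is negative definite: a local maximum.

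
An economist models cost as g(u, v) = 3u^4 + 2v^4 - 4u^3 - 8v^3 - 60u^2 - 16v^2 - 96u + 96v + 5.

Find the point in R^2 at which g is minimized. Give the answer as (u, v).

(4, -2)

g(u,v) separates as P(u) + Q(v) + 5, so its minimum is min P + min Q + 5.
P'(u) = 12(u - 4)(u + 1)(u + 2) vanishes at u ∈ {-2, -1, 4}; Q'(v) = 8(v - 3)(v - 2)(v + 2) vanishes at v ∈ {-2, 2, 3}.
Local minima of P (where P''>0): P(-2)=32, P(4)=-832. Local minima of Q: Q(-2)=-160, Q(3)=90.
So the global minimum of g is P(4) + Q(-2) + 5 = -832 − 160 + 5 = -987, attained at (4, -2).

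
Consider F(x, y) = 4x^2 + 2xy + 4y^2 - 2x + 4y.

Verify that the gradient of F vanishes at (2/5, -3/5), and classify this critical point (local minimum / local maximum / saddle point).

local minimum

∇F = (8x + 2y - 2, 2x + 8y + 4); substituting (2/5, -3/5) gives ∇F = (0, 0), so (2/5, -3/5) is indeed a critical point.
The Hessian of F is constant: H = [[8, 2], [2, 8]].
det(H) = 8·8 − 2² = 60.
det(H) > 0 and tr(H) = 16 > 0, so H is positive definite and the point is a local minimum.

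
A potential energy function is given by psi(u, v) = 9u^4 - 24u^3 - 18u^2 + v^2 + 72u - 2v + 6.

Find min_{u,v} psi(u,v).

psi(u,v) separates as P(u) + Q(v) + 6, so its minimum is min P + min Q + 6.
P'(u) = 36(u - 2)(u - 1)(u + 1) vanishes at u ∈ {-1, 1, 2}; Q'(v) = 2v - 2 vanishes at v ∈ {1}.
Local minima of P (where P''>0): P(-1)=-57, P(2)=24. Local minima of Q: Q(1)=-1.
So the global minimum of psi is P(-1) + Q(1) + 6 = -57 − 1 + 6 = -52, attained at (-1, 1).

-52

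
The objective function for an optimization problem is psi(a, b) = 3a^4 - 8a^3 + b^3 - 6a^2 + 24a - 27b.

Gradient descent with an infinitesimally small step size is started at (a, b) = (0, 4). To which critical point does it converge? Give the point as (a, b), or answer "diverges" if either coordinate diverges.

(-1, 3)

psi is separable, so gradient descent decouples: a follows -∂psi/∂a, b follows -∂psi/∂b.
∂psi/∂a = 12(a - 2)(a - 1)(a + 1); at a=0 this is 24, so a decreases.
∂psi/∂b = 3(b - 3)(b + 3); at b=4 this is 21, so b decreases.
a converges to its nearest critical value -1 (a local min of the a-part); b converges to 3. The iterate converges to (-1, 3).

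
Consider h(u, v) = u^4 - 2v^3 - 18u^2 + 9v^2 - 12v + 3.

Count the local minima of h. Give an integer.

h separates as a function of u plus a function of v, so ∇h=0 decouples.
∂h/∂u = 4u(u - 3)(u + 3) = 0 at u ∈ {-3, 0, 3}; ∂h/∂v = -6(v - 2)(v - 1) = 0 at v ∈ {1, 2}.
The Hessian is diagonal: diag(h_uu, h_vv). Second derivatives: h_uu(-3)=72, h_uu(0)=-36, h_uu(3)=72; h_vv(1)=6, h_vv(2)=-6.
Local minima occur where both diagonal entries positive: (-3, 1), (3, 1). Count: 2.

2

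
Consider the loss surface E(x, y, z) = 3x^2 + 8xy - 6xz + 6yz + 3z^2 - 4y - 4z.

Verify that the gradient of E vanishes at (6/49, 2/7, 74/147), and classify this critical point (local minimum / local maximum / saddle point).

∇E = (6x + 8y - 6z, 8x + 6z - 4, -6x + 6y + 6z - 4); substituting (6/49, 2/7, 74/147) gives ∇E = (0, 0, 0), so (6/49, 2/7, 74/147) is indeed a critical point.
The Hessian is constant: H = [[6, 8, -6], [8, 0, 6], [-6, 6, 6]].
Leading principal minors: Δ₁ = 6, Δ₂ = -64, Δ₃ = -1176.
The minors fit neither the all-positive nor the alternating-sign pattern, so H is indefinite: a saddle point.

saddle point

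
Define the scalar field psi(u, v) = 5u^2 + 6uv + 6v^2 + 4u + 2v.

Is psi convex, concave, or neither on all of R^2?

psi is quadratic, so its Hessian is the constant matrix H = [[10, 6], [6, 12]].
det(H) = 84, tr(H) = 22.
det(H) > 0 and tr(H) > 0, so H is positive definite everywhere: convex.

convex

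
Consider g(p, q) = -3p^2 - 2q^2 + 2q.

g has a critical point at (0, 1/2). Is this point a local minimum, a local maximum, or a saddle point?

local maximum

The Hessian of g is constant: H = [[-6, 0], [0, -4]].
det(H) = (-6)·(-4) − 0² = 24.
det(H) > 0 and tr(H) = -10 < 0, so H is negative definite and the point is a local maximum.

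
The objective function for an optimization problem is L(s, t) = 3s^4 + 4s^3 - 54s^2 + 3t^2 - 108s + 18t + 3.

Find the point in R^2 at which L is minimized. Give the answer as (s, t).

(3, -3)

L(s,t) separates as P(s) + Q(t) + 3, so its minimum is min P + min Q + 3.
P'(s) = 12(s - 3)(s + 1)(s + 3) vanishes at s ∈ {-3, -1, 3}; Q'(t) = 6(t + 3) vanishes at t ∈ {-3}.
Local minima of P (where P''>0): P(-3)=-27, P(3)=-459. Local minima of Q: Q(-3)=-27.
So the global minimum of L is P(3) + Q(-3) + 3 = -459 − 27 + 3 = -483, attained at (3, -3).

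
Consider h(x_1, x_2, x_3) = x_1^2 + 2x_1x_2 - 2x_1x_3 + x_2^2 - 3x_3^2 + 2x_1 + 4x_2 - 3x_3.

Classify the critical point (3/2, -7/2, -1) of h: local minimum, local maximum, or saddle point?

saddle point

The Hessian is constant: H = [[2, 2, -2], [2, 2, 0], [-2, 0, -6]].
Leading principal minors: Δ₁ = 2, Δ₂ = 0, Δ₃ = -8.
The minors fit neither the all-positive nor the alternating-sign pattern, so H is indefinite: a saddle point.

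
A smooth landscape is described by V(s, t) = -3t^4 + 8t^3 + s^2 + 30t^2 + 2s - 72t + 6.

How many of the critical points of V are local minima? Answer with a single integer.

V separates as a function of s plus a function of t, so ∇V=0 decouples.
∂V/∂s = 2(s + 1) = 0 at s ∈ {-1}; ∂V/∂t = -12(t - 3)(t - 1)(t + 2) = 0 at t ∈ {-2, 1, 3}.
The Hessian is diagonal: diag(V_ss, V_tt). Second derivatives: V_ss(-1)=2; V_tt(-2)=-180, V_tt(1)=72, V_tt(3)=-120.
Local minima occur where both diagonal entries positive: (-1, 1). Count: 1.

1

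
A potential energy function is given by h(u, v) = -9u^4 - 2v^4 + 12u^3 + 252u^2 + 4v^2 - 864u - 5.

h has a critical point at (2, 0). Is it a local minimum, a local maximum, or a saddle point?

The mixed partial ∂²h/∂u∂v is 0, so the Hessian at any point is diag(h_uu, h_vv) = diag(36(-3u^2 + 2u + 14), 8(-3v^2 + 1)).
At (2, 0): H = diag(216, 8).
Both eigenvalues are positive, so H is positive definite: a local minimum.

local minimum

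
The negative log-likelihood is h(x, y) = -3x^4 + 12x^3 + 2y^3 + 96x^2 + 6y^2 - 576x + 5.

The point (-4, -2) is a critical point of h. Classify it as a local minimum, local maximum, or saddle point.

The mixed partial ∂²h/∂x∂y is 0, so the Hessian at any point is diag(h_xx, h_yy) = diag(12(-3x^2 + 6x + 16), 12(y + 1)).
At (-4, -2): H = diag(-672, -12).
Both eigenvalues are negative, so H is negative definite: a local maximum.

local maximum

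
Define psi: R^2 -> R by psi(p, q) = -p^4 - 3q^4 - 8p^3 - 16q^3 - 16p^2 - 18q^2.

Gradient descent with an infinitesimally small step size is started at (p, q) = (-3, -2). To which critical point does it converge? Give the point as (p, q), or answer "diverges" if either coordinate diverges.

psi is separable, so gradient descent decouples: p follows -∂psi/∂p, q follows -∂psi/∂q.
∂psi/∂p = -4p(p + 2)(p + 4); at p=-3 this is -12, so p increases.
∂psi/∂q = -12q(q + 1)(q + 3); at q=-2 this is -24, so q increases.
p converges to its nearest critical value -2 (a local min of the p-part); q converges to -1. The iterate converges to (-2, -1).

(-2, -1)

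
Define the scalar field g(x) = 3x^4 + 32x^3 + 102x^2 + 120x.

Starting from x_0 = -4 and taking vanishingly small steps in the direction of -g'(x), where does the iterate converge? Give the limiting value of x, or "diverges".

-5

g'(x) = 12(x + 1)(x + 2)(x + 5), so g'(-4) = 72.
Gradient descent moves in the -g' direction, i.e. x is decreasing.
The nearest critical point in that direction is x = -5, where g'' = 144 > 0 (a local minimum). The iterate converges there.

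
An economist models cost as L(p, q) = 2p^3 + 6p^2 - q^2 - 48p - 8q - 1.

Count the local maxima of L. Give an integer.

L separates as a function of p plus a function of q, so ∇L=0 decouples.
∂L/∂p = 6(p - 2)(p + 4) = 0 at p ∈ {-4, 2}; ∂L/∂q = -2(q + 4) = 0 at q ∈ {-4}.
The Hessian is diagonal: diag(L_pp, L_qq). Second derivatives: L_pp(-4)=-36, L_pp(2)=36; L_qq(-4)=-2.
Local maxima occur where both diagonal entries negative: (-4, -4). Count: 1.

1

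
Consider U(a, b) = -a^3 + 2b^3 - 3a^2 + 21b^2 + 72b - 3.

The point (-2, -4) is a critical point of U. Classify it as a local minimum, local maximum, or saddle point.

The mixed partial ∂²U/∂a∂b is 0, so the Hessian at any point is diag(U_aa, U_bb) = diag(-6(a + 1), 6(2b + 7)).
At (-2, -4): H = diag(6, -6).
The eigenvalues have opposite signs, so H is indefinite: a saddle point.

saddle point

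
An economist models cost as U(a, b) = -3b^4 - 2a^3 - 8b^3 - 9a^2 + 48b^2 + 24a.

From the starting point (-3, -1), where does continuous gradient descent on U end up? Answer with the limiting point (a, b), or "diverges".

U is separable, so gradient descent decouples: a follows -∂U/∂a, b follows -∂U/∂b.
∂U/∂a = -6(a - 1)(a + 4); at a=-3 this is 24, so a decreases.
∂U/∂b = -12b(b - 2)(b + 4); at b=-1 this is -108, so b increases.
a converges to its nearest critical value -4 (a local min of the a-part); b converges to 0. The iterate converges to (-4, 0).

(-4, 0)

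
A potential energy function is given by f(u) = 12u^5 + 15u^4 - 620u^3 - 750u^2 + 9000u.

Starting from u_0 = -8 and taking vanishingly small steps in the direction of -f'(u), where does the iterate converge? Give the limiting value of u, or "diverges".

f'(u) = 60(u - 5)(u - 2)(u + 3)(u + 5), so f'(-8) = 117000.
Gradient descent moves in the -f' direction, i.e. u is decreasing.
There is no critical point below u=-8, and f' keeps the same sign, so the iterate runs off to −∞.

diverges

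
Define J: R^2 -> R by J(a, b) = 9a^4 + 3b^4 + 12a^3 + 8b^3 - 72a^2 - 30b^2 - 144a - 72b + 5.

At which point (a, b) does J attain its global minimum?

(2, 2)

J(a,b) separates as P(a) + Q(b) + 5, so its minimum is min P + min Q + 5.
P'(a) = 36(a - 2)(a + 1)(a + 2) vanishes at a ∈ {-2, -1, 2}; Q'(b) = 12(b - 2)(b + 1)(b + 3) vanishes at b ∈ {-3, -1, 2}.
Local minima of P (where P''>0): P(-2)=48, P(2)=-336. Local minima of Q: Q(-3)=-27, Q(2)=-152.
So the global minimum of J is P(2) + Q(2) + 5 = -336 − 152 + 5 = -483, attained at (2, 2).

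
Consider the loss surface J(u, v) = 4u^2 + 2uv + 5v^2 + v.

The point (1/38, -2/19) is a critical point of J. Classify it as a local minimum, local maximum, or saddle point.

local minimum

The Hessian of J is constant: H = [[8, 2], [2, 10]].
det(H) = 8·10 − 2² = 76.
det(H) > 0 and tr(H) = 18 > 0, so H is positive definite and the point is a local minimum.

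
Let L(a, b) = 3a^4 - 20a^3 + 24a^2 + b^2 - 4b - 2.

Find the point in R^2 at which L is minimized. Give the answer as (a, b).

(4, 2)

L(a,b) separates as P(a) + Q(b) − 2, so its minimum is min P + min Q − 2.
P'(a) = 12a(a - 4)(a - 1) vanishes at a ∈ {0, 1, 4}; Q'(b) = 2b - 4 vanishes at b ∈ {2}.
Local minima of P (where P''>0): P(0)=0, P(4)=-128. Local minima of Q: Q(2)=-4.
So the global minimum of L is P(4) + Q(2) − 2 = -128 − 4 − 2 = -134, attained at (4, 2).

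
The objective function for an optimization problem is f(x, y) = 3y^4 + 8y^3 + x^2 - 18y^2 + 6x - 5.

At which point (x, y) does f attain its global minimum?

f(x,y) separates as P(x) + Q(y) − 5, so its minimum is min P + min Q − 5.
P'(x) = 2x + 6 vanishes at x ∈ {-3}; Q'(y) = 12y(y - 1)(y + 3) vanishes at y ∈ {-3, 0, 1}.
Local minima of P (where P''>0): P(-3)=-9. Local minima of Q: Q(-3)=-135, Q(1)=-7.
So the global minimum of f is P(-3) + Q(-3) − 5 = -9 − 135 − 5 = -149, attained at (-3, -3).

(-3, -3)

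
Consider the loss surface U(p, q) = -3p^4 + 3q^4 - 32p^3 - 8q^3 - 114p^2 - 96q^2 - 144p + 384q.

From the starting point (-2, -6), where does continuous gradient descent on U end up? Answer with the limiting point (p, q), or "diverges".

U is separable, so gradient descent decouples: p follows -∂U/∂p, q follows -∂U/∂q.
∂U/∂p = -12(p + 1)(p + 3)(p + 4); at p=-2 this is 24, so p decreases.
∂U/∂q = 12(q - 4)(q - 2)(q + 4); at q=-6 this is -1920, so q increases.
p converges to its nearest critical value -3 (a local min of the p-part); q converges to -4. The iterate converges to (-3, -4).

(-3, -4)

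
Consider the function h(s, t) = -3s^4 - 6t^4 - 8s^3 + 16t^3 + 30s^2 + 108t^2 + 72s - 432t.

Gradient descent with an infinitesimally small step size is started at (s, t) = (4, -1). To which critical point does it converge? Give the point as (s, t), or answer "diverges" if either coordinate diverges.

diverges

h is separable, so gradient descent decouples: s follows -∂h/∂s, t follows -∂h/∂t.
∂h/∂s = -12(s - 2)(s + 1)(s + 3); at s=4 this is -840, so s increases.
∂h/∂t = -24(t - 3)(t - 2)(t + 3); at t=-1 this is -576, so t increases.
The s-coordinate has no critical point in that direction and runs off to infinity.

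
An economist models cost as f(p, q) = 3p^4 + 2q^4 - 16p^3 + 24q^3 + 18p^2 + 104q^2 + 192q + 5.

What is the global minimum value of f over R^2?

f(p,q) separates as A(p) + B(q) + 5, so its minimum is min A + min B + 5.
A'(p) = 12p(p - 3)(p - 1) vanishes at p ∈ {0, 1, 3}; B'(q) = 8(q + 2)(q + 3)(q + 4) vanishes at q ∈ {-4, -3, -2}.
Local minima of A (where A''>0): A(0)=0, A(3)=-27. Local minima of B: B(-4)=-128, B(-2)=-128.
So the global minimum of f is A(3) + B(-4) + 5 = -27 − 128 + 5 = -150, attained at (3, -4).

-150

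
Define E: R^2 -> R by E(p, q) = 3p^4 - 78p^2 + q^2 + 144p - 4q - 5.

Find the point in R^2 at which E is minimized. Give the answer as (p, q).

(-4, 2)

E(p,q) separates as A(p) + B(q) − 5, so its minimum is min A + min B − 5.
A'(p) = 12(p - 3)(p - 1)(p + 4) vanishes at p ∈ {-4, 1, 3}; B'(q) = 2q - 4 vanishes at q ∈ {2}.
Local minima of A (where A''>0): A(-4)=-1056, A(3)=-27. Local minima of B: B(2)=-4.
So the global minimum of E is A(-4) + B(2) − 5 = -1056 − 4 − 5 = -1065, attained at (-4, 2).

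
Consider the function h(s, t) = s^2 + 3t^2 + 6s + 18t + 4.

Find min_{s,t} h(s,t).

h(s,t) separates as P(s) + Q(t) + 4, so its minimum is min P + min Q + 4.
P'(s) = 2s + 6 vanishes at s ∈ {-3}; Q'(t) = 6(t + 3) vanishes at t ∈ {-3}.
Local minima of P (where P''>0): P(-3)=-9. Local minima of Q: Q(-3)=-27.
So the global minimum of h is P(-3) + Q(-3) + 4 = -9 − 27 + 4 = -32, attained at (-3, -3).

-32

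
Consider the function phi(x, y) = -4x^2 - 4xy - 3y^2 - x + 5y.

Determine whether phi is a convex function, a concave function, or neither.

phi is quadratic, so its Hessian is the constant matrix H = [[-8, -4], [-4, -6]].
det(H) = 32, tr(H) = -14.
det(H) > 0 and tr(H) < 0, so H is negative definite everywhere: concave.

concave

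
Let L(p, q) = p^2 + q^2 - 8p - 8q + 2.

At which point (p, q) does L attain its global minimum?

(4, 4)

L(p,q) separates as A(p) + B(q) + 2, so its minimum is min A + min B + 2.
A'(p) = 2p - 8 vanishes at p ∈ {4}; B'(q) = 2q - 8 vanishes at q ∈ {4}.
Local minima of A (where A''>0): A(4)=-16. Local minima of B: B(4)=-16.
So the global minimum of L is A(4) + B(4) + 2 = -16 − 16 + 2 = -30, attained at (4, 4).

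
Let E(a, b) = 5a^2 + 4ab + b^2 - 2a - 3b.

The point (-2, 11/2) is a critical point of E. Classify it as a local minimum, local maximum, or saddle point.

The Hessian of E is constant: H = [[10, 4], [4, 2]].
det(H) = 10·2 − 4² = 4.
det(H) > 0 and tr(H) = 12 > 0, so H is positive definite and the point is a local minimum.

local minimum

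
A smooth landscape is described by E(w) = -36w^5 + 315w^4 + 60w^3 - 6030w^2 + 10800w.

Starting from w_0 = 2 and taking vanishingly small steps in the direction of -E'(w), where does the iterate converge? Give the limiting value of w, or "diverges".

E'(w) = -180(w - 5)(w - 4)(w - 1)(w + 3), so E'(2) = -5400.
Gradient descent moves in the -E' direction, i.e. w is increasing.
The nearest critical point in that direction is w = 4, where E'' = 3780 > 0 (a local minimum). The iterate converges there.

4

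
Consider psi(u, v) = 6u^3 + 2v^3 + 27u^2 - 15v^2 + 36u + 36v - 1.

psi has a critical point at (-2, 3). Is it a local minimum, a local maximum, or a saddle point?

saddle point

The mixed partial ∂²psi/∂u∂v is 0, so the Hessian at any point is diag(psi_uu, psi_vv) = diag(18(2u + 3), 6(2v - 5)).
At (-2, 3): H = diag(-18, 6).
The eigenvalues have opposite signs, so H is indefinite: a saddle point.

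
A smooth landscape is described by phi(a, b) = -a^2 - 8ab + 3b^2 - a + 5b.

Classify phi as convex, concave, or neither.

phi is quadratic, so its Hessian is the constant matrix H = [[-2, -8], [-8, 6]].
det(H) = -76, tr(H) = 4.
det(H) < 0, so H is indefinite: neither convex nor concave.

neither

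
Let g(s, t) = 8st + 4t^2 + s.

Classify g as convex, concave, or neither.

neither

g is quadratic, so its Hessian is the constant matrix H = [[0, 8], [8, 8]].
det(H) = -64, tr(H) = 8.
det(H) < 0, so H is indefinite: neither convex nor concave.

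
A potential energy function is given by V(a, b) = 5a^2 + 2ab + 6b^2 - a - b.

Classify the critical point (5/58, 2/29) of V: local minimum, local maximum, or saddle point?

The Hessian of V is constant: H = [[10, 2], [2, 12]].
det(H) = 10·12 − 2² = 116.
det(H) > 0 and tr(H) = 22 > 0, so H is positive definite and the point is a local minimum.

local minimum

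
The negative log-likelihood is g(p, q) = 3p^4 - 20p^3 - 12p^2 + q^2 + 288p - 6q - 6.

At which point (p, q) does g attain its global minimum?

(-2, 3)

g(p,q) separates as A(p) + B(q) − 6, so its minimum is min A + min B − 6.
A'(p) = 12(p - 4)(p - 3)(p + 2) vanishes at p ∈ {-2, 3, 4}; B'(q) = 2q - 6 vanishes at q ∈ {3}.
Local minima of A (where A''>0): A(-2)=-416, A(4)=448. Local minima of B: B(3)=-9.
So the global minimum of g is A(-2) + B(3) − 6 = -416 − 9 − 6 = -431, attained at (-2, 3).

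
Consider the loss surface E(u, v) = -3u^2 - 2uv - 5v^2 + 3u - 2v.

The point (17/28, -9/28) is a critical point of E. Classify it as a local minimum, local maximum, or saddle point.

The Hessian of E is constant: H = [[-6, -2], [-2, -10]].
det(H) = (-6)·(-10) − (-2)² = 56.
det(H) > 0 and tr(H) = -16 < 0, so H is negative definite and the point is a local maximum.

local maximum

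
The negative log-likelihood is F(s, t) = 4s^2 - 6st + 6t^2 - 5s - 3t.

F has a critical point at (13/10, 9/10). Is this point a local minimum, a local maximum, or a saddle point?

The Hessian of F is constant: H = [[8, -6], [-6, 12]].
det(H) = 8·12 − (-6)² = 60.
det(H) > 0 and tr(H) = 20 > 0, so H is positive definite and the point is a local minimum.

local minimum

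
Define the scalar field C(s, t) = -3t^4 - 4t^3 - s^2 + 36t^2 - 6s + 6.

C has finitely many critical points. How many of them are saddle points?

1

C separates as a function of s plus a function of t, so ∇C=0 decouples.
∂C/∂s = -2(s + 3) = 0 at s ∈ {-3}; ∂C/∂t = -12t(t - 2)(t + 3) = 0 at t ∈ {-3, 0, 2}.
The Hessian is diagonal: diag(C_ss, C_tt). Second derivatives: C_ss(-3)=-2; C_tt(-3)=-180, C_tt(0)=72, C_tt(2)=-120.
Saddle points occur where the two diagonal entries have opposite signs: (-3, 0). Count: 1.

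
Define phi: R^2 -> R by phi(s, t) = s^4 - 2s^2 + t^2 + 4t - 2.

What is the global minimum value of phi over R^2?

phi(s,t) separates as P(s) + Q(t) − 2, so its minimum is min P + min Q − 2.
P'(s) = 4s(s - 1)(s + 1) vanishes at s ∈ {-1, 0, 1}; Q'(t) = 2(t + 2) vanishes at t ∈ {-2}.
Local minima of P (where P''>0): P(-1)=-1, P(1)=-1. Local minima of Q: Q(-2)=-4.
So the global minimum of phi is P(-1) + Q(-2) − 2 = -1 − 4 − 2 = -7, attained at (-1, -2).

-7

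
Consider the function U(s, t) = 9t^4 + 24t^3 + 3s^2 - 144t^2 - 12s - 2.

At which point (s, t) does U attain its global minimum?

U(s,t) separates as P(s) + Q(t) − 2, so its minimum is min P + min Q − 2.
P'(s) = 6s - 12 vanishes at s ∈ {2}; Q'(t) = 36t(t - 2)(t + 4) vanishes at t ∈ {-4, 0, 2}.
Local minima of P (where P''>0): P(2)=-12. Local minima of Q: Q(-4)=-1536, Q(2)=-240.
So the global minimum of U is P(2) + Q(-4) − 2 = -12 − 1536 − 2 = -1550, attained at (2, -4).

(2, -4)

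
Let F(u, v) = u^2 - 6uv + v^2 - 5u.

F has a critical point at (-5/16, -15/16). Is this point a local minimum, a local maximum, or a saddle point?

The Hessian of F is constant: H = [[2, -6], [-6, 2]].
det(H) = 2·2 − (-6)² = -32.
Since det(H) < 0, H is indefinite and the critical point is a saddle point.

saddle point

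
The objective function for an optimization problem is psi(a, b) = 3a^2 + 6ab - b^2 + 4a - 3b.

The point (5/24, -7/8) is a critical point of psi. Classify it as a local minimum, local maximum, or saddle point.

saddle point

The Hessian of psi is constant: H = [[6, 6], [6, -2]].
det(H) = 6·(-2) − 6² = -48.
Since det(H) < 0, H is indefinite and the critical point is a saddle point.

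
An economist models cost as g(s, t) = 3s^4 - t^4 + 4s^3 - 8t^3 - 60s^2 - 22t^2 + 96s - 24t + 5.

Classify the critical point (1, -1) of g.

local maximum

The mixed partial ∂²g/∂s∂t is 0, so the Hessian at any point is diag(g_ss, g_tt) = diag(12(3s^2 + 2s - 10), -4(3t^2 + 12t + 11)).
At (1, -1): H = diag(-60, -8).
Both eigenvalues are negative, so H is negative definite: a local maximum.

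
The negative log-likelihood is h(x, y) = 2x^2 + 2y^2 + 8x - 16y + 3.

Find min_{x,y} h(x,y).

-37

h(x,y) separates as P(x) + Q(y) + 3, so its minimum is min P + min Q + 3.
P'(x) = 4x + 8 vanishes at x ∈ {-2}; Q'(y) = 4y - 16 vanishes at y ∈ {4}.
Local minima of P (where P''>0): P(-2)=-8. Local minima of Q: Q(4)=-32.
So the global minimum of h is P(-2) + Q(4) + 3 = -8 − 32 + 3 = -37, attained at (-2, 4).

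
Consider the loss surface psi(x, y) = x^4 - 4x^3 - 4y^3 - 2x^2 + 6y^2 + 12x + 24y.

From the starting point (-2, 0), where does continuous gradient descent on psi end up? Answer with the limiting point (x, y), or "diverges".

psi is separable, so gradient descent decouples: x follows -∂psi/∂x, y follows -∂psi/∂y.
∂psi/∂x = 4(x - 3)(x - 1)(x + 1); at x=-2 this is -60, so x increases.
∂psi/∂y = -12(y - 2)(y + 1); at y=0 this is 24, so y decreases.
x converges to its nearest critical value -1 (a local min of the x-part); y converges to -1. The iterate converges to (-1, -1).

(-1, -1)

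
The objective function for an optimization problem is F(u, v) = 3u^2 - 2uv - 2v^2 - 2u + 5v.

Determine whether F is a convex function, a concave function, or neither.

neither

F is quadratic, so its Hessian is the constant matrix H = [[6, -2], [-2, -4]].
det(H) = -28, tr(H) = 2.
det(H) < 0, so H is indefinite: neither convex nor concave.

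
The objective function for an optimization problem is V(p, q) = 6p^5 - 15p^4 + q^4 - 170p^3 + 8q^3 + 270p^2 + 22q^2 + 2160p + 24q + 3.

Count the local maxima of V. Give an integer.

2

V separates as a function of p plus a function of q, so ∇V=0 decouples.
∂V/∂p = 30(p - 4)(p - 3)(p + 2)(p + 3) = 0 at p ∈ {-3, -2, 3, 4}; ∂V/∂q = 4(q + 1)(q + 2)(q + 3) = 0 at q ∈ {-3, -2, -1}.
The Hessian is diagonal: diag(V_pp, V_qq). Second derivatives: V_pp(-3)=-1260, V_pp(-2)=900, V_pp(3)=-900, V_pp(4)=1260; V_qq(-3)=8, V_qq(-2)=-4, V_qq(-1)=8.
Local maxima occur where both diagonal entries negative: (-3, -2), (3, -2). Count: 2.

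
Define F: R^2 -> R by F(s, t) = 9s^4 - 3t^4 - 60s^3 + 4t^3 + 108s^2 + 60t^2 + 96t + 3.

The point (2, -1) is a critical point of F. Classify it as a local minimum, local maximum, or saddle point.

saddle point

The mixed partial ∂²F/∂s∂t is 0, so the Hessian at any point is diag(F_ss, F_tt) = diag(36(3s^2 - 10s + 6), 12(-3t^2 + 2t + 10)).
At (2, -1): H = diag(-72, 60).
The eigenvalues have opposite signs, so H is indefinite: a saddle point.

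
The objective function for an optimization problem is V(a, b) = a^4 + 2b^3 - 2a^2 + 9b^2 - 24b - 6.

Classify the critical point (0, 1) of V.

saddle point

The mixed partial ∂²V/∂a∂b is 0, so the Hessian at any point is diag(V_aa, V_bb) = diag(4(3a^2 - 1), 6(2b + 3)).
At (0, 1): H = diag(-4, 30).
The eigenvalues have opposite signs, so H is indefinite: a saddle point.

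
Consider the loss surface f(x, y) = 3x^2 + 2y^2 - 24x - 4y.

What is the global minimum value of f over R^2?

-50

f(x,y) separates as P(x) + Q(y), so its minimum is min P + min Q.
P'(x) = 6x - 24 vanishes at x ∈ {4}; Q'(y) = 4y - 4 vanishes at y ∈ {1}.
Local minima of P (where P''>0): P(4)=-48. Local minima of Q: Q(1)=-2.
So the global minimum of f is P(4) + Q(1) = -48 − 2 = -50, attained at (4, 1).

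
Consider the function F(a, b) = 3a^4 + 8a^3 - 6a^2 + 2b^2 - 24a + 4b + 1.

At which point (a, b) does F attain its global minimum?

F(a,b) separates as P(a) + Q(b) + 1, so its minimum is min P + min Q + 1.
P'(a) = 12(a - 1)(a + 1)(a + 2) vanishes at a ∈ {-2, -1, 1}; Q'(b) = 4b + 4 vanishes at b ∈ {-1}.
Local minima of P (where P''>0): P(-2)=8, P(1)=-19. Local minima of Q: Q(-1)=-2.
So the global minimum of F is P(1) + Q(-1) + 1 = -19 − 2 + 1 = -20, attained at (1, -1).

(1, -1)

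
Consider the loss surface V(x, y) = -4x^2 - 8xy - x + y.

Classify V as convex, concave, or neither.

neither

V is quadratic, so its Hessian is the constant matrix H = [[-8, -8], [-8, 0]].
det(H) = -64, tr(H) = -8.
det(H) < 0, so H is indefinite: neither convex nor concave.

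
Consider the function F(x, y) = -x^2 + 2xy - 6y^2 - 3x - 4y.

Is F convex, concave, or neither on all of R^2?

concave

F is quadratic, so its Hessian is the constant matrix H = [[-2, 2], [2, -12]].
det(H) = 20, tr(H) = -14.
det(H) > 0 and tr(H) < 0, so H is negative definite everywhere: concave.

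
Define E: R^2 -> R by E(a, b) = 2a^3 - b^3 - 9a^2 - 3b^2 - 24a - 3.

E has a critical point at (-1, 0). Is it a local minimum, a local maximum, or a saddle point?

The mixed partial ∂²E/∂a∂b is 0, so the Hessian at any point is diag(E_aa, E_bb) = diag(6(2a - 3), -6(b + 1)).
At (-1, 0): H = diag(-30, -6).
Both eigenvalues are negative, so H is negative definite: a local maximum.

local maximum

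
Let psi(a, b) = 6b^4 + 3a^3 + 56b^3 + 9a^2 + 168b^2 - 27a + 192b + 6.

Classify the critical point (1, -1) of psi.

local minimum

The mixed partial ∂²psi/∂a∂b is 0, so the Hessian at any point is diag(psi_aa, psi_bb) = diag(18(a + 1), 24(3b^2 + 14b + 14)).
At (1, -1): H = diag(36, 72).
Both eigenvalues are positive, so H is positive definite: a local minimum.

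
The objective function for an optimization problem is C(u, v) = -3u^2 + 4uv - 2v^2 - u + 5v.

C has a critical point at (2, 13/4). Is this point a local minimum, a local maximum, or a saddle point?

local maximum

The Hessian of C is constant: H = [[-6, 4], [4, -4]].
det(H) = (-6)·(-4) − 4² = 8.
det(H) > 0 and tr(H) = -10 < 0, so H is negative definite and the point is a local maximum.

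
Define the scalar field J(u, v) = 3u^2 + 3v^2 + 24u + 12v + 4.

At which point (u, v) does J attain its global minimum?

J(u,v) separates as P(u) + Q(v) + 4, so its minimum is min P + min Q + 4.
P'(u) = 6u + 24 vanishes at u ∈ {-4}; Q'(v) = 6v + 12 vanishes at v ∈ {-2}.
Local minima of P (where P''>0): P(-4)=-48. Local minima of Q: Q(-2)=-12.
So the global minimum of J is P(-4) + Q(-2) + 4 = -48 − 12 + 4 = -56, attained at (-4, -2).

(-4, -2)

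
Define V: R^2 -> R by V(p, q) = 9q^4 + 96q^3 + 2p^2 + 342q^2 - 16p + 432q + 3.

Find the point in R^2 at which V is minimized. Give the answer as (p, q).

V(p,q) separates as A(p) + B(q) + 3, so its minimum is min A + min B + 3.
A'(p) = 4p - 16 vanishes at p ∈ {4}; B'(q) = 36(q + 1)(q + 3)(q + 4) vanishes at q ∈ {-4, -3, -1}.
Local minima of A (where A''>0): A(4)=-32. Local minima of B: B(-4)=-96, B(-1)=-177.
So the global minimum of V is A(4) + B(-1) + 3 = -32 − 177 + 3 = -206, attained at (4, -1).

(4, -1)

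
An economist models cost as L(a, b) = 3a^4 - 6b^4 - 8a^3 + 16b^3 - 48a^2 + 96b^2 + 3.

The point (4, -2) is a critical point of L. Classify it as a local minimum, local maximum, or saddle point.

The mixed partial ∂²L/∂a∂b is 0, so the Hessian at any point is diag(L_aa, L_bb) = diag(12(3a^2 - 4a - 8), 24(-3b^2 + 4b + 8)).
At (4, -2): H = diag(288, -288).
The eigenvalues have opposite signs, so H is indefinite: a saddle point.

saddle point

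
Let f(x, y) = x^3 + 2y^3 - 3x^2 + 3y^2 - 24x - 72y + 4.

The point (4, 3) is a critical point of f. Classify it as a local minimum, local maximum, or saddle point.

The mixed partial ∂²f/∂x∂y is 0, so the Hessian at any point is diag(f_xx, f_yy) = diag(6(x - 1), 6(2y + 1)).
At (4, 3): H = diag(18, 42).
Both eigenvalues are positive, so H is positive definite: a local minimum.

local minimum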